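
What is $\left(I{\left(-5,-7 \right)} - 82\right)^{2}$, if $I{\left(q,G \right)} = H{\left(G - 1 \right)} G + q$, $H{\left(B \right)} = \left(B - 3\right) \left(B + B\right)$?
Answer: $1739761$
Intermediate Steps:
$H{\left(B \right)} = 2 B \left(-3 + B\right)$ ($H{\left(B \right)} = \left(-3 + B\right) 2 B = 2 B \left(-3 + B\right)$)
$I{\left(q,G \right)} = q + 2 G \left(-1 + G\right) \left(-4 + G\right)$ ($I{\left(q,G \right)} = 2 \left(G - 1\right) \left(-3 + \left(G - 1\right)\right) G + q = 2 \left(-1 + G\right) \left(-3 + \left(-1 + G\right)\right) G + q = 2 \left(-1 + G\right) \left(-4 + G\right) G + q = 2 G \left(-1 + G\right) \left(-4 + G\right) + q = q + 2 G \left(-1 + G\right) \left(-4 + G\right)$)
$\left(I{\left(-5,-7 \right)} - 82\right)^{2} = \left(\left(-5 + 2 \left(-7\right) \left(-1 - 7\right) \left(-4 - 7\right)\right) - 82\right)^{2} = \left(\left(-5 + 2 \left(-7\right) \left(-8\right) \left(-11\right)\right) - 82\right)^{2} = \left(\left(-5 - 1232\right) - 82\right)^{2} = \left(-1237 - 82\right)^{2} = \left(-1319\right)^{2} = 1739761$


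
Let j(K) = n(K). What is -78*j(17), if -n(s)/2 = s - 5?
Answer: 1872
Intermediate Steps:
n(s) = 10 - 2*s (n(s) = -2*(s - 5) = -2*(-5 + s) = 10 - 2*s)
j(K) = 10 - 2*K
-78*j(17) = -78*(10 - 2*17) = -78*(10 - 34) = -78*(-24) = 1872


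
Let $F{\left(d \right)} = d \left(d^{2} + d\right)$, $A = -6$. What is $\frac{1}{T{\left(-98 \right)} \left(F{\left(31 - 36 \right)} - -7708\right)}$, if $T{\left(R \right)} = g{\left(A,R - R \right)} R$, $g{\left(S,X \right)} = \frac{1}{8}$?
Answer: $- \frac{1}{93198} \approx -1.073 \cdot 10^{-5}$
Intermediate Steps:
$g{\left(S,X \right)} = \frac{1}{8}$
$T{\left(R \right)} = \frac{R}{8}$
$F{\left(d \right)} = d \left(d + d^{2}\right)$
$\frac{1}{T{\left(-98 \right)} \left(F{\left(31 - 36 \right)} - -7708\right)} = \frac{1}{\frac{1}{8} \left(-98\right) \left(\left(31 - 36\right)^{2} \left(1 + \left(31 - 36\right)\right) - -7708\right)} = \frac{1}{\left(- \frac{49}{4}\right) \left(\left(-5\right)^{2} \left(1 - 5\right) + 7708\right)} = - \frac{4}{49 \left(25 \left(-4\right) + 7708\right)} = - \frac{4}{49 \left(-100 + 7708\right)} = - \frac{4}{49 \cdot 7608} = \left(- \frac{4}{49}\right) \frac{1}{7608} = - \frac{1}{93198}$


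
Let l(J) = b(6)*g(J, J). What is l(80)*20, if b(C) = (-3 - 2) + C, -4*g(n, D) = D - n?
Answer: 0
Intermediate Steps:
g(n, D) = -D/4 + n/4 (g(n, D) = -(D - n)/4 = -D/4 + n/4)
b(C) = -5 + C
l(J) = 0 (l(J) = (-5 + 6)*(-J/4 + J/4) = 1*0 = 0)
l(80)*20 = 0*20 = 0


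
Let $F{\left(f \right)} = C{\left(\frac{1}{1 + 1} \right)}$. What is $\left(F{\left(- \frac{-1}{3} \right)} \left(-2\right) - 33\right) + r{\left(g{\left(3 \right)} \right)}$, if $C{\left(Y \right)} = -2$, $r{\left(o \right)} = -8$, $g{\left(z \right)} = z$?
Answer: $-37$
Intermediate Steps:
$F{\left(f \right)} = -2$
$\left(F{\left(- \frac{-1}{3} \right)} \left(-2\right) - 33\right) + r{\left(g{\left(3 \right)} \right)} = \left(\left(-2\right) \left(-2\right) - 33\right) - 8 = \left(4 - 33\right) - 8 = -29 - 8 = -37$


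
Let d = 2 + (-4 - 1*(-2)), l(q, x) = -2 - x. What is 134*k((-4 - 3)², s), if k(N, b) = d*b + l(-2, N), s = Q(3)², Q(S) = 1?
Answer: -6834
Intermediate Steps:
s = 1 (s = 1² = 1)
d = 0 (d = 2 + (-4 + 2) = 2 - 2 = 0)
k(N, b) = -2 - N (k(N, b) = 0*b + (-2 - N) = 0 + (-2 - N) = -2 - N)
134*k((-4 - 3)², s) = 134*(-2 - (-4 - 3)²) = 134*(-2 - 1*(-7)²) = 134*(-2 - 1*49) = 134*(-2 - 49) = 134*(-51) = -6834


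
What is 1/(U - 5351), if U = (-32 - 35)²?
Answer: -1/862 ≈ -0.0011601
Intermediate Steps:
U = 4489 (U = (-67)² = 4489)
1/(U - 5351) = 1/(4489 - 5351) = 1/(-862) = -1/862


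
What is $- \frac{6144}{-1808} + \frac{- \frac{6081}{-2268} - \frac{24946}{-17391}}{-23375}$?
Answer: $\frac{39335569061057}{11575910461500} \approx 3.3981$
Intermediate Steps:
$- \frac{6144}{-1808} + \frac{- \frac{6081}{-2268} - \frac{24946}{-17391}}{-23375} = \left(-6144\right) \left(- \frac{1}{1808}\right) + \left(\left(-6081\right) \left(- \frac{1}{2268}\right) - - \frac{24946}{17391}\right) \left(- \frac{1}{23375}\right) = \frac{384}{113} + \left(\frac{2027}{756} + \frac{24946}{17391}\right) \left(- \frac{1}{23375}\right) = \frac{384}{113} + \frac{18036911}{4382532} \left(- \frac{1}{23375}\right) = \frac{384}{113} - \frac{18036911}{102441685500} = \frac{39335569061057}{11575910461500}$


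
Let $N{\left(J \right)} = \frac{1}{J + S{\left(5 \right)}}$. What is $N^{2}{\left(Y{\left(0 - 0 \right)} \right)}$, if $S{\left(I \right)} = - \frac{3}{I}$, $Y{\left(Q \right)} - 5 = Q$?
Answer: $\frac{25}{484} \approx 0.051653$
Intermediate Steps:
$Y{\left(Q \right)} = 5 + Q$
$N{\left(J \right)} = \frac{1}{- \frac{3}{5} + J}$ ($N{\left(J \right)} = \frac{1}{J - \frac{3}{5}} = \frac{1}{- \frac{3}{5} + J}$)
$N^{2}{\left(Y{\left(0 - 0 \right)} \right)} = \left(\frac{5}{-3 + 5 \left(5 + \left(0 - 0\right)\right)}\right)^{2} = \left(\frac{5}{-3 + 5 \left(5 + \left(0 + 0\right)\right)}\right)^{2} = \left(\frac{5}{-3 + 5 \left(5 + 0\right)}\right)^{2} = \left(\frac{5}{-3 + 5 \cdot 5}\right)^{2} = \left(\frac{5}{-3 + 25}\right)^{2} = \left(\frac{5}{22}\right)^{2} = \frac{25}{484}$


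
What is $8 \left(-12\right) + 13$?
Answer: $-83$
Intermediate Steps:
$8 \left(-12\right) + 13 = -96 + 13 = -83$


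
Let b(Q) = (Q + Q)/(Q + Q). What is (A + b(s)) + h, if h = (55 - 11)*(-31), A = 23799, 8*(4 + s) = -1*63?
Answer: 22436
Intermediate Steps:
s = -95/8 (s = -4 + (-1*63)/8 = -4 + (1/8)*(-63) = -4 - 63/8 = -95/8 ≈ -11.875)
h = -1364 (h = 44*(-31) = -1364)
b(Q) = 1 (b(Q) = (2*Q)/((2*Q)) = (2*Q)*(1/(2*Q)) = 1)
(A + b(s)) + h = (23799 + 1) - 1364 = 23800 - 1364 = 22436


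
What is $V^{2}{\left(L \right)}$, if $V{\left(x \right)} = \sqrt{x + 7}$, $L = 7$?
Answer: $14$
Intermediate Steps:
$V{\left(x \right)} = \sqrt{7 + x}$
$V^{2}{\left(L \right)} = \left(\sqrt{7 + 7}\right)^{2} = \left(\sqrt{14}\right)^{2} = 14$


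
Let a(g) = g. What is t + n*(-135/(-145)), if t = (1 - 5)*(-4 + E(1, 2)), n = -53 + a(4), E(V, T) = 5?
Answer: -1439/29 ≈ -49.621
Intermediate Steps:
n = -49 (n = -53 + 4 = -49)
t = -4 (t = (1 - 5)*(-4 + 5) = -4*1 = -4)
t + n*(-135/(-145)) = -4 - (-6615)/(-145) = -4 - (-6615)*(-1)/145 = -4 - 49*27/29 = -4 - 1323/29 = -1439/29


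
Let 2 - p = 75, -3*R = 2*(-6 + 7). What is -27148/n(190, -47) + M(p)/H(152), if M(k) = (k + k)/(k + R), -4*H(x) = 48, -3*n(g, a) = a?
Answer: -36001679/20774 ≈ -1733.0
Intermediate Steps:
R = -⅔ (R = -2*(-6 + 7)/3 = -2/3 = -⅓*2 = -⅔ ≈ -0.66667)
n(g, a) = -a/3
p = -73 (p = 2 - 1*75 = 2 - 75 = -73)
H(x) = -12 (H(x) = -¼*48 = -12)
M(k) = 2*k/(-⅔ + k) (M(k) = (k + k)/(k - ⅔) = (2*k)/(-⅔ + k) = 2*k/(-⅔ + k))
-27148/n(190, -47) + M(p)/H(152) = -27148/((-⅓*(-47))) + (6*(-73)/(-2 + 3*(-73)))/(-12) = -27148/47/3 + (6*(-73)/(-2 - 219))*(-1/12) = -27148*3/47 + (6*(-73)/(-221))*(-1/12) = -81444/47 + (6*(-73)*(-1/221))*(-1/12) = -81444/47 + (438/221)*(-1/12) = -81444/47 - 73/442 = -36001679/20774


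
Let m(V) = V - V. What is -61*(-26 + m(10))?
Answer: 1586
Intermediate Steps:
m(V) = 0
-61*(-26 + m(10)) = -61*(-26 + 0) = -61*(-26) = 1586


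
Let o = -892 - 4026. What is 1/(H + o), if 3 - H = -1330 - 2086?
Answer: -1/1499 ≈ -0.00066711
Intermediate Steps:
H = 3419 (H = 3 - (-1330 - 2086) = 3 - 1*(-3416) = 3 + 3416 = 3419)
o = -4918
1/(H + o) = 1/(3419 - 4918) = 1/(-1499) = -1/1499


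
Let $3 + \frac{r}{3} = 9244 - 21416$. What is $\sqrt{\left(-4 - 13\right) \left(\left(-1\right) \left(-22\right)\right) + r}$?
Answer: $i \sqrt{36899} \approx 192.09 i$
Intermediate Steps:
$r = -36525$ ($r = -9 + 3 \left(9244 - 21416\right) = -9 + 3 \left(-12172\right) = -9 - 36516 = -36525$)
$\sqrt{\left(-4 - 13\right) \left(\left(-1\right) \left(-22\right)\right) + r} = \sqrt{\left(-4 - 13\right) \left(\left(-1\right) \left(-22\right)\right) - 36525} = \sqrt{\left(-17\right) 22 - 36525} = \sqrt{-374 - 36525} = \sqrt{-36899} = i \sqrt{36899}$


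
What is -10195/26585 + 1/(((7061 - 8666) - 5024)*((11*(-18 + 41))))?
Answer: -3419687660/8917337429 ≈ -0.38349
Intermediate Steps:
-10195/26585 + 1/(((7061 - 8666) - 5024)*((11*(-18 + 41)))) = -10195*1/26585 + 1/((-1605 - 5024)*((11*23))) = -2039/5317 + 1/(-6629*253) = -2039/5317 - 1/6629*1/253 = -2039/5317 - 1/1677137 = -3419687660/8917337429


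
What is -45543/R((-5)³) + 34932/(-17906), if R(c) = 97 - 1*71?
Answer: -408200595/232778 ≈ -1753.6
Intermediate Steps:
R(c) = 26 (R(c) = 97 - 71 = 26)
-45543/R((-5)³) + 34932/(-17906) = -45543/26 + 34932/(-17906) = -45543*1/26 + 34932*(-1/17906) = -45543/26 - 17466/8953 = -408200595/232778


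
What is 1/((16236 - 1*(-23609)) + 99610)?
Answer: 1/139455 ≈ 7.1708e-6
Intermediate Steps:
1/((16236 - 1*(-23609)) + 99610) = 1/((16236 + 23609) + 99610) = 1/(39845 + 99610) = 1/139455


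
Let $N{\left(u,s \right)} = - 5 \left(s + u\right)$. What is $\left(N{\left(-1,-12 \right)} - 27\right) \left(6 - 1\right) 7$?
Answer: $1330$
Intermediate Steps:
$N{\left(u,s \right)} = - 5 s - 5 u$
$\left(N{\left(-1,-12 \right)} - 27\right) \left(6 - 1\right) 7 = \left(\left(\left(-5\right) \left(-12\right) - -5\right) - 27\right) \left(6 - 1\right) 7 = \left(\left(60 + 5\right) - 27\right) 5 \cdot 7 = \left(65 - 27\right) 35 = 38 \cdot 35 = 1330$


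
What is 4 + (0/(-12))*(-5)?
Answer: 4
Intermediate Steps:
4 + (0/(-12))*(-5) = 4 + (0*(-1/12))*(-5) = 4 + 0*(-5) = 4 + 0 = 4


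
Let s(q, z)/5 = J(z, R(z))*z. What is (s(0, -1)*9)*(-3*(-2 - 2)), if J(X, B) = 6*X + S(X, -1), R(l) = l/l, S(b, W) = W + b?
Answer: 4320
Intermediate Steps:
R(l) = 1
J(X, B) = -1 + 7*X (J(X, B) = 6*X + (-1 + X) = -1 + 7*X)
s(q, z) = 5*z*(-1 + 7*z) (s(q, z) = 5*((-1 + 7*z)*z) = 5*(z*(-1 + 7*z)) = 5*z*(-1 + 7*z))
(s(0, -1)*9)*(-3*(-2 - 2)) = ((5*(-1)*(-1 + 7*(-1)))*9)*(-3*(-2 - 2)) = ((5*(-1)*(-1 - 7))*9)*(-3*(-4)) = ((5*(-1)*(-8))*9)*12 = (40*9)*12 = 360*12 = 4320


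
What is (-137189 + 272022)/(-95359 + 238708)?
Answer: 134833/143349 ≈ 0.94059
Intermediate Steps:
(-137189 + 272022)/(-95359 + 238708) = 134833/143349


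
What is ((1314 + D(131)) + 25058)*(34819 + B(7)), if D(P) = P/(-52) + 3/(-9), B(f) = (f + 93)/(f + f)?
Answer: 334274193207/364 ≈ 9.1834e+8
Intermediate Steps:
B(f) = (93 + f)/(2*f) (B(f) = (93 + f)/((2*f)) = (93 + f)*(1/(2*f)) = (93 + f)/(2*f))
D(P) = -⅓ - P/52 (D(P) = P*(-1/52) + 3*(-⅑) = -P/52 - ⅓ = -⅓ - P/52)
((1314 + D(131)) + 25058)*(34819 + B(7)) = ((1314 + (-⅓ - 1/52*131)) + 25058)*(34819 + (½)*(93 + 7)/7) = ((1314 + (-⅓ - 131/52)) + 25058)*(34819 + (½)*(⅐)*100) = ((1314 - 445/156) + 25058)*(34819 + 50/7) = (204539/156 + 25058)*(243783/7) = (4113587/156)*(243783/7) = 334274193207/364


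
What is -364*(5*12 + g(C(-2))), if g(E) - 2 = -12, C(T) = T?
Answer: -18200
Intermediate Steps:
g(E) = -10 (g(E) = 2 - 12 = -10)
-364*(5*12 + g(C(-2))) = -364*(5*12 - 10) = -364*(60 - 10) = -364*50 = -18200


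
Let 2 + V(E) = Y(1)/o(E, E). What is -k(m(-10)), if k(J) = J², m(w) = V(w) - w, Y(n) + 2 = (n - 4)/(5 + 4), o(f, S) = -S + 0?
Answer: -54289/900 ≈ -60.321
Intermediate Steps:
o(f, S) = -S
Y(n) = -22/9 + n/9 (Y(n) = -2 + (n - 4)/(5 + 4) = -2 + (-4 + n)/9 = -2 + (-4 + n)*(⅑) = -2 + (-4/9 + n/9) = -22/9 + n/9)
V(E) = -2 + 7/(3*E) (V(E) = -2 + (-22/9 + (⅑)*1)/((-E)) = -2 + (-22/9 + ⅑)*(-1/E) = -2 - (-7)/(3*E) = -2 + 7/(3*E))
m(w) = -2 - w + 7/(3*w) (m(w) = (-2 + 7/(3*w)) - w = -2 - w + 7/(3*w))
-k(m(-10)) = -(-2 - 1*(-10) + (7/3)/(-10))² = -(-2 + 10 + (7/3)*(-⅒))² = -(-2 + 10 - 7/30)² = -(233/30)² = -1*54289/900 = -54289/900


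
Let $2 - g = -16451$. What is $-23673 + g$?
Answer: $-7220$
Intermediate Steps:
$g = 16453$ ($g = 2 - -16451 = 2 + 16451 = 16453$)
$-23673 + g = -23673 + 16453 = -7220$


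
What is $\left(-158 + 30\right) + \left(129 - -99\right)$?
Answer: $100$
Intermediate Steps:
$\left(-158 + 30\right) + \left(129 - -99\right) = -128 + \left(129 + 99\right) = -128 + 228 = 100$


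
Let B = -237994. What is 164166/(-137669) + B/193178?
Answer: -32238827767/13297311041 ≈ -2.4245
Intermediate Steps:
164166/(-137669) + B/193178 = 164166/(-137669) - 237994/193178 = 164166*(-1/137669) - 237994*1/193178 = -164166/137669 - 118997/96589 = -32238827767/13297311041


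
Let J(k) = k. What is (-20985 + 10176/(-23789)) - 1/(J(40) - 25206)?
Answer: -12563429409817/598673974 ≈ -20985.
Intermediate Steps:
(-20985 + 10176/(-23789)) - 1/(J(40) - 25206) = (-20985 + 10176/(-23789)) - 1/(40 - 25206) = (-20985 + 10176*(-1/23789)) - 1/(-25166) = (-20985 - 10176/23789) - 1*(-1/25166) = -499222341/23789 + 1/25166 = -12563429409817/598673974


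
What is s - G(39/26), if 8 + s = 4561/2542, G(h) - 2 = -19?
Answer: 27439/2542 ≈ 10.794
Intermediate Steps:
G(h) = -17 (G(h) = 2 - 19 = -17)
s = -15775/2542 (s = -8 + 4561/2542 = -15775/2542 ≈ -6.2057)
s - G(39/26) = -15775/2542 - 1*(-17) = -15775/2542 + 17 = 27439/2542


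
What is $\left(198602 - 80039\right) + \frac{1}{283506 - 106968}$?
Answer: $\frac{20930874895}{176538} \approx 1.1856 \cdot 10^{5}$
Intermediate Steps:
$\left(198602 - 80039\right) + \frac{1}{283506 - 106968} = 118563 + \frac{1}{176538} = \frac{20930874895}{176538}$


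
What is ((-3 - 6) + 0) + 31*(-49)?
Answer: -1528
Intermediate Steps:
((-3 - 6) + 0) + 31*(-49) = (-9 + 0) - 1519 = -9 - 1519 = -1528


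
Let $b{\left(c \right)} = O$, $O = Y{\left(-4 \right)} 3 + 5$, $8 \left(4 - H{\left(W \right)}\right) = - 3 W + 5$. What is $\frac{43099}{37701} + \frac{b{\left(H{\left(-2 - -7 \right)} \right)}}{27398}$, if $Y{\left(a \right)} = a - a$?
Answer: $\frac{1181014907}{1032931998} \approx 1.1434$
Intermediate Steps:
$H{\left(W \right)} = \frac{27}{8} + \frac{3 W}{8}$ ($H{\left(W \right)} = 4 - \frac{- 3 W + 5}{8} = 4 - \frac{5 - 3 W}{8} = 4 + \left(- \frac{5}{8} + \frac{3 W}{8}\right) = \frac{27}{8} + \frac{3 W}{8}$)
$Y{\left(a \right)} = 0$
$O = 5$ ($O = 0 \cdot 3 + 5 = 0 + 5 = 5$)
$b{\left(c \right)} = 5$
$\frac{43099}{37701} + \frac{b{\left(H{\left(-2 - -7 \right)} \right)}}{27398} = \frac{43099}{37701} + \frac{5}{27398} = \frac{1181014907}{1032931998}$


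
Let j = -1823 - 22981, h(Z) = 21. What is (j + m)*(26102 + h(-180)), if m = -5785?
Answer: -799076447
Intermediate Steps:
j = -24804
(j + m)*(26102 + h(-180)) = (-24804 - 5785)*(26102 + 21) = -30589*26123 = -799076447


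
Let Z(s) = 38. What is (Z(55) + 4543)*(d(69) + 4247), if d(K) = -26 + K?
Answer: 19652490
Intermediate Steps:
(Z(55) + 4543)*(d(69) + 4247) = (38 + 4543)*((-26 + 69) + 4247) = 4581*(43 + 4247) = 4581*4290 = 19652490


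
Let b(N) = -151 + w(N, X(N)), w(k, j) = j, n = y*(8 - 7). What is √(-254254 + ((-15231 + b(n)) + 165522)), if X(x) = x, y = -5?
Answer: I*√104119 ≈ 322.67*I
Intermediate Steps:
n = -5 (n = -5*(8 - 7) = -5*1 = -5)
b(N) = -151 + N
√(-254254 + ((-15231 + b(n)) + 165522)) = √(-254254 + ((-15231 + (-151 - 5)) + 165522)) = √(-254254 + ((-15231 - 156) + 165522)) = √(-254254 + (-15387 + 165522)) = √(-254254 + 150135) = √(-104119) = I*√104119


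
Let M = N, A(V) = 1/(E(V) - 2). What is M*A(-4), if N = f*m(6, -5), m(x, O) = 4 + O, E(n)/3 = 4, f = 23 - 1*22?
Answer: -⅒ ≈ -0.10000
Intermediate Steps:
f = 1 (f = 23 - 22 = 1)
E(n) = 12 (E(n) = 3*4 = 12)
A(V) = ⅒ (A(V) = 1/(12 - 2) = 1/10 = ⅒)
N = -1 (N = 1*(4 - 5) = 1*(-1) = -1)
M = -1
M*A(-4) = -1*⅒ = -⅒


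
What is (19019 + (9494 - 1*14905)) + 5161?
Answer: 18769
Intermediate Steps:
(19019 + (9494 - 1*14905)) + 5161 = (19019 + (9494 - 14905)) + 5161 = (19019 - 5411) + 5161 = 13608 + 5161 = 18769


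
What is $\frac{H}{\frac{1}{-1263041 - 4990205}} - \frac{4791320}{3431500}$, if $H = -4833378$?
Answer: $\frac{5185734554738576534}{171575} \approx 3.0224 \cdot 10^{13}$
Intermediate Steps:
$\frac{H}{\frac{1}{-1263041 - 4990205}} - \frac{4791320}{3431500} = - \frac{4833378}{\frac{1}{-1263041 - 4990205}} - \frac{4791320}{3431500} = - \frac{4833378}{\frac{1}{-6253246}} - \frac{239566}{171575} = - \frac{4833378}{- \frac{1}{6253246}} - \frac{239566}{171575} = \left(-4833378\right) \left(-6253246\right) - \frac{239566}{171575} = 30224301644988 - \frac{239566}{171575} = \frac{5185734554738576534}{171575}$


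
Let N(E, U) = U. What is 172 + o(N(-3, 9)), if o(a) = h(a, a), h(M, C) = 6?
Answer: 178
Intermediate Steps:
o(a) = 6
172 + o(N(-3, 9)) = 172 + 6 = 178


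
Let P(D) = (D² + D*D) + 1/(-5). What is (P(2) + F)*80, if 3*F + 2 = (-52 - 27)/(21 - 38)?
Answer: 11808/17 ≈ 694.59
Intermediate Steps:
P(D) = -⅕ + 2*D² (P(D) = (D² + D²) - ⅕ = 2*D² - ⅕ = -⅕ + 2*D²)
F = 15/17 (F = -⅔ + ((-52 - 27)/(21 - 38))/3 = -⅔ + (-79/(-17))/3 = -⅔ + (-79*(-1/17))/3 = -⅔ + (⅓)*(79/17) = -⅔ + 79/51 = 15/17 ≈ 0.88235)
(P(2) + F)*80 = ((-⅕ + 2*2²) + 15/17)*80 = ((-⅕ + 2*4) + 15/17)*80 = ((-⅕ + 8) + 15/17)*80 = (39/5 + 15/17)*80 = (738/85)*80 = 11808/17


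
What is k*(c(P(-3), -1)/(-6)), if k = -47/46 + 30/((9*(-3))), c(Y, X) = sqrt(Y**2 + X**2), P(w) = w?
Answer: 883*sqrt(10)/2484 ≈ 1.1241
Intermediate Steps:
c(Y, X) = sqrt(X**2 + Y**2)
k = -883/414 (k = -47*1/46 + 30/(-27) = -47/46 + 30*(-1/27) = -47/46 - 10/9 = -883/414 ≈ -2.1329)
k*(c(P(-3), -1)/(-6)) = -883*sqrt((-1)**2 + (-3)**2)/(414*(-6)) = -883*sqrt(1 + 9)*(-1)/(414*6) = -883*sqrt(10)*(-1)/(414*6) = -(-883)*sqrt(10)/2484 = 883*sqrt(10)/2484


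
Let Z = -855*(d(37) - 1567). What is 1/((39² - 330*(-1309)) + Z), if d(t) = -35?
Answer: 1/1803201 ≈ 5.5457e-7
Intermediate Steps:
Z = 1369710 (Z = -855*(-35 - 1567) = -855*(-1602) = 1369710)
1/((39² - 330*(-1309)) + Z) = 1/((39² - 330*(-1309)) + 1369710) = 1/((1521 + 431970) + 1369710) = 1/(433491 + 1369710) = 1/1803201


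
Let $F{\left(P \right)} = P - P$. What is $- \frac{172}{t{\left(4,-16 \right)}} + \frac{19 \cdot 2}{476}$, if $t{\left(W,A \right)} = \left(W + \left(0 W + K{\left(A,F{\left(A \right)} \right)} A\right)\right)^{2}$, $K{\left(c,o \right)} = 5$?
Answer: $\frac{8601}{171836} \approx 0.050054$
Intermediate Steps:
$F{\left(P \right)} = 0$
$t{\left(W,A \right)} = \left(W + 5 A\right)^{2}$ ($t{\left(W,A \right)} = \left(W + \left(0 W + 5 A\right)\right)^{2} = \left(W + \left(0 + 5 A\right)\right)^{2} = \left(W + 5 A\right)^{2}$)
$- \frac{172}{t{\left(4,-16 \right)}} + \frac{19 \cdot 2}{476} = - \frac{172}{\left(4 + 5 \left(-16\right)\right)^{2}} + \frac{19 \cdot 2}{476} = - \frac{172}{\left(4 - 80\right)^{2}} + 38 \cdot \frac{1}{476} = - \frac{172}{\left(-76\right)^{2}} + \frac{19}{238} = - \frac{172}{5776} + \frac{19}{238} = \left(-172\right) \frac{1}{5776} + \frac{19}{238} = - \frac{43}{1444} + \frac{19}{238} = \frac{8601}{171836}$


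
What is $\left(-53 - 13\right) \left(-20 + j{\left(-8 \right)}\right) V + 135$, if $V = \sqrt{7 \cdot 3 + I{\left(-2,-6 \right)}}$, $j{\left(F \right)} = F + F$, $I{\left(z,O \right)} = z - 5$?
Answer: $135 + 2376 \sqrt{14} \approx 9025.2$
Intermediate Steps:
$I{\left(z,O \right)} = -5 + z$
$j{\left(F \right)} = 2 F$
$V = \sqrt{14}$ ($V = \sqrt{7 \cdot 3 - 7} = \sqrt{21 - 7} = \sqrt{14} \approx 3.7417$)
$\left(-53 - 13\right) \left(-20 + j{\left(-8 \right)}\right) V + 135 = \left(-53 - 13\right) \left(-20 + 2 \left(-8\right)\right) \sqrt{14} + 135 = - 66 \left(-20 - 16\right) \sqrt{14} + 135 = \left(-66\right) \left(-36\right) \sqrt{14} + 135 = 2376 \sqrt{14} + 135 = 135 + 2376 \sqrt{14}$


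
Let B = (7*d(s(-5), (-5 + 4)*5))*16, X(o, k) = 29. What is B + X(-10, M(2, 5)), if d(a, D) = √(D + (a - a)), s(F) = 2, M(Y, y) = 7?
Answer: 29 + 112*I*√5 ≈ 29.0 + 250.44*I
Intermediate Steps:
d(a, D) = √D (d(a, D) = √(D + 0) = √D)
B = 112*I*√5 (B = (7*√((-5 + 4)*5))*16 = (7*√(-1*5))*16 = (7*√(-5))*16 = (7*(I*√5))*16 = (7*I*√5)*16 = 112*I*√5 ≈ 250.44*I)
B + X(-10, M(2, 5)) = 112*I*√5 + 29 = 29 + 112*I*√5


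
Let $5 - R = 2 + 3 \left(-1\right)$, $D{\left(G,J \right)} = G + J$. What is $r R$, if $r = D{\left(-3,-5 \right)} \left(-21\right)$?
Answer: $1008$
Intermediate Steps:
$r = 168$ ($r = \left(-3 - 5\right) \left(-21\right) = \left(-8\right) \left(-21\right) = 168$)
$R = 6$ ($R = 5 - \left(2 + 3 \left(-1\right)\right) = 5 - \left(2 - 3\right) = 5 - -1 = 5 + 1 = 6$)
$r R = 168 \cdot 6 = 1008$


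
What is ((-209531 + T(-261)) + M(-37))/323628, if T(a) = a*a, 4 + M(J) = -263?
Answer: -141677/323628 ≈ -0.43778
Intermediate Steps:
M(J) = -267 (M(J) = -4 - 263 = -267)
T(a) = a**2
((-209531 + T(-261)) + M(-37))/323628 = ((-209531 + (-261)**2) - 267)/323628 = ((-209531 + 68121) - 267)*(1/323628) = (-141410 - 267)*(1/323628) = -141677*1/323628 = -141677/323628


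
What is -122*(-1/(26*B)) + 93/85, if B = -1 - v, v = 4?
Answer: 172/1105 ≈ 0.15566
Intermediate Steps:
B = -5 (B = -1 - 1*4 = -1 - 4 = -5)
-122*(-1/(26*B)) + 93/85 = -122/((-26*(-5))) + 93/85 = -122/130 + 93*(1/85) = -122*1/130 + 93/85 = -61/65 + 93/85 = 172/1105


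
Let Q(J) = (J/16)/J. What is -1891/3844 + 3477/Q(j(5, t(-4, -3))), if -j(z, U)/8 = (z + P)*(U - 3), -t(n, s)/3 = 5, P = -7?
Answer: 6898307/124 ≈ 55632.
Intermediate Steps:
t(n, s) = -15 (t(n, s) = -3*5 = -15)
j(z, U) = -8*(-7 + z)*(-3 + U) (j(z, U) = -8*(z - 7)*(U - 3) = -8*(-7 + z)*(-3 + U))
Q(J) = 1/16 (Q(J) = (J*(1/16))/J = (J/16)/J = 1/16)
-1891/3844 + 3477/Q(j(5, t(-4, -3))) = -1891/3844 + 3477/(1/16) = -1891*1/3844 + 3477*16 = -61/124 + 55632 = 6898307/124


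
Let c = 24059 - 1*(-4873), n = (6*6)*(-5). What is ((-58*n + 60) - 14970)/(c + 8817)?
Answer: -1490/12583 ≈ -0.11841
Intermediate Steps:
n = -180 (n = 36*(-5) = -180)
c = 28932 (c = 24059 + 4873 = 28932)
((-58*n + 60) - 14970)/(c + 8817) = ((-58*(-180) + 60) - 14970)/(28932 + 8817) = ((10440 + 60) - 14970)/37749 = (10500 - 14970)*(1/37749) = -4470*1/37749 = -1490/12583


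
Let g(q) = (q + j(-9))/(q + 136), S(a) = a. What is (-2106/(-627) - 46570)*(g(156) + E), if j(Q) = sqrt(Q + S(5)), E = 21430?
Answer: -15225692603612/15257 - 4866214*I/15257 ≈ -9.9795e+8 - 318.95*I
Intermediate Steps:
j(Q) = sqrt(5 + Q) (j(Q) = sqrt(Q + 5) = sqrt(5 + Q))
g(q) = (q + 2*I)/(136 + q) (g(q) = (q + sqrt(5 - 9))/(q + 136) = (q + sqrt(-4))/(136 + q) = (q + 2*I)/(136 + q))
(-2106/(-627) - 46570)*(g(156) + E) = (-2106/(-627) - 46570)*((156 + 2*I)/(136 + 156) + 21430) = (-2106*(-1/627) - 46570)*((156 + 2*I)/292 + 21430) = (702/209 - 46570)*((156 + 2*I)/292 + 21430) = -9732428*((39/73 + I/146) + 21430)/209 = -9732428*(1564429/73 + I/146)/209 = -15225692603612/15257 - 4866214*I/15257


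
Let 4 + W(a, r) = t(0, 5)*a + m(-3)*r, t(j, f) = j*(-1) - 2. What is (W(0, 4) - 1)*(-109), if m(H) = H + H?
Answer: 3161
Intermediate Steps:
m(H) = 2*H
t(j, f) = -2 - j (t(j, f) = -j - 2 = -2 - j)
W(a, r) = -4 - 6*r - 2*a (W(a, r) = -4 + ((-2 - 1*0)*a + (2*(-3))*r) = -4 + ((-2 + 0)*a - 6*r) = -4 + (-2*a - 6*r) = -4 + (-6*r - 2*a) = -4 - 6*r - 2*a)
(W(0, 4) - 1)*(-109) = ((-4 - 6*4 - 2*0) - 1)*(-109) = ((-4 - 24 + 0) - 1)*(-109) = (-28 - 1)*(-109) = -29*(-109) = 3161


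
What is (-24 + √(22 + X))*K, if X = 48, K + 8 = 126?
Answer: -2832 + 118*√70 ≈ -1844.7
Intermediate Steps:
K = 118 (K = -8 + 126 = 118)
(-24 + √(22 + X))*K = (-24 + √(22 + 48))*118 = (-24 + √70)*118 = -2832 + 118*√70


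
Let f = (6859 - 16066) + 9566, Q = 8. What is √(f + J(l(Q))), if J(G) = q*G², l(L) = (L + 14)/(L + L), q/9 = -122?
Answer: I*√109882/8 ≈ 41.436*I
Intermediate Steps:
q = -1098 (q = 9*(-122) = -1098)
l(L) = (14 + L)/(2*L) (l(L) = (14 + L)/((2*L)) = (14 + L)*(1/(2*L)) = (14 + L)/(2*L))
J(G) = -1098*G²
f = 359 (f = -9207 + 9566 = 359)
√(f + J(l(Q))) = √(359 - 1098*(14 + 8)²/256) = √(359 - 1098*((½)*(⅛)*22)²) = √(359 - 1098*(11/8)²) = √(359 - 1098*121/64) = √(359 - 66429/32) = √(-54941/32) = I*√109882/8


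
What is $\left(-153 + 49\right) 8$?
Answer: $-832$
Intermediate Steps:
$\left(-153 + 49\right) 8 = \left(-104\right) 8 = -832$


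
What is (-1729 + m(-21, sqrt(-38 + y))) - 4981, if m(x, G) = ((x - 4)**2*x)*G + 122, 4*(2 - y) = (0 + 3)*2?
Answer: -6588 - 65625*I*sqrt(6)/2 ≈ -6588.0 - 80374.0*I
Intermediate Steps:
y = 1/2 (y = 2 - (0 + 3)*2/4 = 2 - 3*2/4 = 2 - 1/4*6 = 2 - 3/2 = 1/2 ≈ 0.50000)
m(x, G) = 122 + G*x*(-4 + x)**2 (m(x, G) = ((-4 + x)**2*x)*G + 122 = (x*(-4 + x)**2)*G + 122 = G*x*(-4 + x)**2 + 122 = 122 + G*x*(-4 + x)**2)
(-1729 + m(-21, sqrt(-38 + y))) - 4981 = (-1729 + (122 + sqrt(-38 + 1/2)*(-21)*(-4 - 21)**2)) - 4981 = (-1729 + (122 + sqrt(-75/2)*(-21)*(-25)**2)) - 4981 = (-1729 + (122 + (5*I*sqrt(6)/2)*(-21)*625)) - 4981 = (-1729 + (122 - 65625*I*sqrt(6)/2)) - 4981 = (-1607 - 65625*I*sqrt(6)/2) - 4981 = -6588 - 65625*I*sqrt(6)/2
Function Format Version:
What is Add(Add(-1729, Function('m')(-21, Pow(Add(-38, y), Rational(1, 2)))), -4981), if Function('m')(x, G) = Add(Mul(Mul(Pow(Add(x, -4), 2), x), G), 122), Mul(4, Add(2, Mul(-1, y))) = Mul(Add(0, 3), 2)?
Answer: Add(-6588, Mul(Rational(-65625, 2), I, Pow(6, Rational(1, 2)))) ≈ Add(-6588.0, Mul(-80374., I))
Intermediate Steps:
y = Rational(1, 2) (y = Add(2, Mul(Rational(-1, 4), Mul(Add(0, 3), 2))) = Add(2, Mul(Rational(-1, 4), Mul(3, 2))) = Add(2, Mul(Rational(-1, 4), 6)) = Add(2, Rational(-3, 2)) = Rational(1, 2) ≈ 0.50000)
Function('m')(x, G) = Add(122, Mul(G, x, Pow(Add(-4, x), 2))) (Function('m')(x, G) = Add(Mul(Mul(Pow(Add(-4, x), 2), x), G), 122) = Add(Mul(Mul(x, Pow(Add(-4, x), 2)), G), 122) = Add(Mul(G, x, Pow(Add(-4, x), 2)), 122) = Add(122, Mul(G, x, Pow(Add(-4, x), 2))))
Add(Add(-1729, Function('m')(-21, Pow(Add(-38, y), Rational(1, 2)))), -4981) = Add(Add(-1729, Add(122, Mul(Pow(Add(-38, Rational(1, 2)), Rational(1, 2)), -21, Pow(Add(-4, -21), 2)))), -4981) = Add(Add(-1729, Add(122, Mul(Pow(Rational(-75, 2), Rational(1, 2)), -21, Pow(-25, 2)))), -4981) = Add(Add(-1729, Add(122, Mul(Mul(Rational(5, 2), I, Pow(6, Rational(1, 2))), -21, 625))), -4981) = Add(Add(-1729, Add(122, Mul(Rational(-65625, 2), I, Pow(6, Rational(1, 2))))), -4981) = Add(Add(-1607, Mul(Rational(-65625, 2), I, Pow(6, Rational(1, 2)))), -4981) = Add(-6588, Mul(Rational(-65625, 2), I, Pow(6, Rational(1, 2))))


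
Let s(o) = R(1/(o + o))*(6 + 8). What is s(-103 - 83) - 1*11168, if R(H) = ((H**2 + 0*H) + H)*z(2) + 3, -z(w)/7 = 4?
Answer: -192439369/17298 ≈ -11125.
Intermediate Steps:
z(w) = -28 (z(w) = -7*4 = -28)
R(H) = 3 - 28*H - 28*H**2 (R(H) = ((H**2 + 0*H) + H)*(-28) + 3 = ((H**2 + 0) + H)*(-28) + 3 = (H**2 + H)*(-28) + 3 = (H + H**2)*(-28) + 3 = (-28*H - 28*H**2) + 3 = 3 - 28*H - 28*H**2)
s(o) = 42 - 196/o - 98/o**2 (s(o) = (3 - 28/(o + o) - 28/(o + o)**2)*(6 + 8) = (3 - 28*1/(2*o) - 28*1/(4*o**2))*14 = (3 - 14/o - 28*1/(4*o**2))*14 = (3 - 14/o - 7/o**2)*14 = 42 - 196/o - 98/o**2)
s(-103 - 83) - 1*11168 = (42 - 196/(-103 - 83) - 98/(-103 - 83)**2) - 1*11168 = (42 - 196/(-186) - 98/(-186)**2) - 11168 = (42 - 196*(-1/186) - 98*1/34596) - 11168 = (42 + 98/93 - 49/17298) - 11168 = 744695/17298 - 11168 = -192439369/17298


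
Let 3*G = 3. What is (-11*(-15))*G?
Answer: 165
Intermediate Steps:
G = 1 (G = (1/3)*3 = 1)
(-11*(-15))*G = -11*(-15)*1 = 165*1 = 165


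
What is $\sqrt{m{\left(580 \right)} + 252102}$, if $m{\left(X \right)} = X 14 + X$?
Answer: $3 \sqrt{28978} \approx 510.69$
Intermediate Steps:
$m{\left(X \right)} = 15 X$ ($m{\left(X \right)} = 14 X + X = 15 X$)
$\sqrt{m{\left(580 \right)} + 252102} = \sqrt{15 \cdot 580 + 252102} = \sqrt{8700 + 252102} = \sqrt{260802} = 3 \sqrt{28978}$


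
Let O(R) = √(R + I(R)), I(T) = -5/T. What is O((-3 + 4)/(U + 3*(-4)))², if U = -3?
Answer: 1124/15 ≈ 74.933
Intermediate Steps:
O(R) = √(R - 5/R)
O((-3 + 4)/(U + 3*(-4)))² = (√((-3 + 4)/(-3 + 3*(-4)) - 5*(-3 + 3*(-4))/(-3 + 4)))² = (√(1/(-3 - 12) - 5/(1/(-3 - 12))))² = (√(1/(-15) - 5/(1/(-15))))² = (√(1*(-1/15) - 5/(1*(-1/15))))² = (√(-1/15 - 5/(-1/15)))² = (√(-1/15 - 5*(-15)))² = (√(-1/15 + 75))² = (√(1124/15))² = (2*√4215/15)² = 1124/15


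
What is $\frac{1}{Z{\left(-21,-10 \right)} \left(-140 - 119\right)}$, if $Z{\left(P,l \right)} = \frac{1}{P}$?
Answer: $\frac{3}{37} \approx 0.081081$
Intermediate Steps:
$\frac{1}{Z{\left(-21,-10 \right)} \left(-140 - 119\right)} = \frac{1}{\frac{1}{-21} \left(-140 - 119\right)} = \frac{1}{\left(- \frac{1}{21}\right) \left(-259\right)} = \frac{1}{\frac{37}{3}} = \frac{3}{37}$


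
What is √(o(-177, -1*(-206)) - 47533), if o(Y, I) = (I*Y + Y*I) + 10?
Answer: 9*I*√1487 ≈ 347.05*I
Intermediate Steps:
o(Y, I) = 10 + 2*I*Y (o(Y, I) = (I*Y + I*Y) + 10 = 2*I*Y + 10 = 10 + 2*I*Y)
√(o(-177, -1*(-206)) - 47533) = √((10 + 2*(-1*(-206))*(-177)) - 47533) = √((10 + 2*206*(-177)) - 47533) = √((10 - 72924) - 47533) = √(-72914 - 47533) = √(-120447) = 9*I*√1487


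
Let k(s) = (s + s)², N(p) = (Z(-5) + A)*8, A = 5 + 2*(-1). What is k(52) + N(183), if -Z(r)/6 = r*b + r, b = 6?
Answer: 12520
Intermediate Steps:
Z(r) = -42*r (Z(r) = -6*(r*6 + r) = -6*(6*r + r) = -42*r)
A = 3 (A = 5 - 2 = 3)
N(p) = 1704 (N(p) = (-42*(-5) + 3)*8 = (210 + 3)*8 = 213*8 = 1704)
k(s) = 4*s² (k(s) = (2*s)² = 4*s²)
k(52) + N(183) = 4*52² + 1704 = 4*2704 + 1704 = 10816 + 1704 = 12520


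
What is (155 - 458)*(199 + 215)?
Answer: -125442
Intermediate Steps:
(155 - 458)*(199 + 215) = -303*414 = -125442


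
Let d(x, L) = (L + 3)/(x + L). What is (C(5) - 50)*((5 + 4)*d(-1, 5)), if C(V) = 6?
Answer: -792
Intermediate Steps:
d(x, L) = (3 + L)/(L + x)
(C(5) - 50)*((5 + 4)*d(-1, 5)) = (6 - 50)*((5 + 4)*((3 + 5)/(5 - 1))) = -396*8/4 = -396*(¼)*8 = -396*2 = -44*18 = -792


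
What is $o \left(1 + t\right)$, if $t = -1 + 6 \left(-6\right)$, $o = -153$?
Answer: $5508$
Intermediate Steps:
$t = -37$ ($t = -1 - 36 = -37$)
$o \left(1 + t\right) = - 153 \left(1 - 37\right) = \left(-153\right) \left(-36\right) = 5508$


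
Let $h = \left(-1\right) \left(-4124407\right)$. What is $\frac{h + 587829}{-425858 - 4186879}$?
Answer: $- \frac{4712236}{4612737} \approx -1.0216$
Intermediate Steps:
$h = 4124407$
$\frac{h + 587829}{-425858 - 4186879} = \frac{4124407 + 587829}{-425858 - 4186879} = \frac{4712236}{-4612737} = 4712236 \left(- \frac{1}{4612737}\right) = - \frac{4712236}{4612737}$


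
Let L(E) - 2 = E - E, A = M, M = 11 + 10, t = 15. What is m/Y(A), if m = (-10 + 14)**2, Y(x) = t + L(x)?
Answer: 16/17 ≈ 0.94118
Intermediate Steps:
M = 21
A = 21
L(E) = 2 (L(E) = 2 + (E - E) = 2 + 0 = 2)
Y(x) = 17 (Y(x) = 15 + 2 = 17)
m = 16 (m = 4**2 = 16)
m/Y(A) = 16/17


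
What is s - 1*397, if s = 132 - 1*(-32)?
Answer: -233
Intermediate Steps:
s = 164 (s = 132 + 32 = 164)
s - 1*397 = 164 - 1*397 = 164 - 397 = -233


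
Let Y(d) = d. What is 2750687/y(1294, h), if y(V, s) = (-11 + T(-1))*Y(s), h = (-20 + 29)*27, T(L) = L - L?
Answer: -2750687/2673 ≈ -1029.1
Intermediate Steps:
T(L) = 0
h = 243 (h = 9*27 = 243)
y(V, s) = -11*s (y(V, s) = (-11 + 0)*s = -11*s)
2750687/y(1294, h) = 2750687/((-11*243)) = 2750687/(-2673) = 2750687*(-1/2673) = -2750687/2673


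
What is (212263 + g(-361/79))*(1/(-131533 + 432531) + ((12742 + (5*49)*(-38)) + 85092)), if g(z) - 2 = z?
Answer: 223403912925927511/11889421 ≈ 1.8790e+10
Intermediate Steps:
g(z) = 2 + z
(212263 + g(-361/79))*(1/(-131533 + 432531) + ((12742 + (5*49)*(-38)) + 85092)) = (212263 + (2 - 361/79))*(1/(-131533 + 432531) + ((12742 + (5*49)*(-38)) + 85092)) = (212263 + (2 - 361*1/79))*(1/300998 + ((12742 + 245*(-38)) + 85092)) = (212263 + (2 - 361/79))*(1/300998 + ((12742 - 9310) + 85092)) = (212263 - 203/79)*(1/300998 + (3432 + 85092)) = 16768574*(1/300998 + 88524)/79 = (16768574/79)*(26645546953/300998) = 223403912925927511/11889421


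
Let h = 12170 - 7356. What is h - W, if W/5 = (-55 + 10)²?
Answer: -5311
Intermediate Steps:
h = 4814
W = 10125 (W = 5*(-55 + 10)² = 5*(-45)² = 5*2025 = 10125)
h - W = 4814 - 1*10125 = 4814 - 10125 = -5311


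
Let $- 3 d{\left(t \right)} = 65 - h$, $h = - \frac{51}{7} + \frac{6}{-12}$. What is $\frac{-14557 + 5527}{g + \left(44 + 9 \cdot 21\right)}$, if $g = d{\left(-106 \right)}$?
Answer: $- \frac{379260}{8767} \approx -43.26$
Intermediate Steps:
$h = - \frac{109}{14}$ ($h = \left(-51\right) \frac{1}{7} + 6 \left(- \frac{1}{12}\right) = - \frac{51}{7} - \frac{1}{2} = - \frac{109}{14} \approx -7.7857$)
$d{\left(t \right)} = - \frac{1019}{42}$ ($d{\left(t \right)} = - \frac{65 - - \frac{109}{14}}{3} = - \frac{65 + \frac{109}{14}}{3} = \left(- \frac{1}{3}\right) \frac{1019}{14} = - \frac{1019}{42}$)
$g = - \frac{1019}{42} \approx -24.262$
$\frac{-14557 + 5527}{g + \left(44 + 9 \cdot 21\right)} = \frac{-14557 + 5527}{- \frac{1019}{42} + \left(44 + 9 \cdot 21\right)} = - \frac{9030}{- \frac{1019}{42} + \left(44 + 189\right)} = - \frac{9030}{- \frac{1019}{42} + 233} = - \frac{9030}{\frac{8767}{42}} = \left(-9030\right) \frac{42}{8767} = - \frac{379260}{8767}$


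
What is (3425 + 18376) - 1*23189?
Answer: -1388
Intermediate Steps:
(3425 + 18376) - 1*23189 = 21801 - 23189 = -1388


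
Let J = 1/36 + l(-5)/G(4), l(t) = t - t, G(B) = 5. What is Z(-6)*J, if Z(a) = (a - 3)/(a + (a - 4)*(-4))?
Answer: -1/136 ≈ -0.0073529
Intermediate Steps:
l(t) = 0
J = 1/36 (J = 1/36 + 0/5 = 1*(1/36) + 0*(⅕) = 1/36 + 0 = 1/36 ≈ 0.027778)
Z(a) = (-3 + a)/(16 - 3*a) (Z(a) = (-3 + a)/(a + (-4 + a)*(-4)) = (-3 + a)/(a + (16 - 4*a)) = (-3 + a)/(16 - 3*a))
Z(-6)*J = ((3 - 1*(-6))/(-16 + 3*(-6)))*(1/36) = ((3 + 6)/(-16 - 18))*(1/36) = (9/(-34))*(1/36) = -1/34*9*(1/36) = -9/34*1/36 = -1/136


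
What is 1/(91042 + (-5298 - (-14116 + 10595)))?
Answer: 1/89265 ≈ 1.1203e-5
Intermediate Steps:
1/(91042 + (-5298 - (-14116 + 10595))) = 1/(91042 + (-5298 - 1*(-3521))) = 1/(91042 + (-5298 + 3521)) = 1/(91042 - 1777) = 1/89265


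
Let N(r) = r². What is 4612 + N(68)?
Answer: 9236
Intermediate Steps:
4612 + N(68) = 4612 + 68² = 4612 + 4624 = 9236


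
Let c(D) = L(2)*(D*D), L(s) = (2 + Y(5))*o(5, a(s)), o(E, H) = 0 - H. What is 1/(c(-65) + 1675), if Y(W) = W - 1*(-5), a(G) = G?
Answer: -1/99725 ≈ -1.0028e-5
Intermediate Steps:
o(E, H) = -H
Y(W) = 5 + W (Y(W) = W + 5 = 5 + W)
L(s) = -12*s (L(s) = (2 + (5 + 5))*(-s) = (2 + 10)*(-s) = 12*(-s) = -12*s)
c(D) = -24*D² (c(D) = (-12*2)*(D*D) = -24*D²)
1/(c(-65) + 1675) = 1/(-24*(-65)² + 1675) = 1/(-24*4225 + 1675) = 1/(-101400 + 1675) = 1/(-99725) = -1/99725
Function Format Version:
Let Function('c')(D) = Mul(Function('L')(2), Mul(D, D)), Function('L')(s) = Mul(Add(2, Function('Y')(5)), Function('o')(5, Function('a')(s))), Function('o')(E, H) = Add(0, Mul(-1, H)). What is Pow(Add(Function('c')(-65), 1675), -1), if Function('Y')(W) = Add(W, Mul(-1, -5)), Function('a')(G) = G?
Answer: Rational(-1, 99725) ≈ -1.0028e-5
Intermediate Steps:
Function('o')(E, H) = Mul(-1, H)
Function('Y')(W) = Add(5, W) (Function('Y')(W) = Add(W, 5) = Add(5, W))
Function('L')(s) = Mul(-12, s) (Function('L')(s) = Mul(Add(2, Add(5, 5)), Mul(-1, s)) = Mul(Add(2, 10), Mul(-1, s)) = Mul(12, Mul(-1, s)) = Mul(-12, s))
Function('c')(D) = Mul(-24, Pow(D, 2)) (Function('c')(D) = Mul(Mul(-12, 2), Mul(D, D)) = Mul(-24, Pow(D, 2)))
Pow(Add(Function('c')(-65), 1675), -1) = Pow(Add(Mul(-24, Pow(-65, 2)), 1675), -1) = Pow(Add(Mul(-24, 4225), 1675), -1) = Pow(Add(-101400, 1675), -1) = Pow(-99725, -1) = Rational(-1, 99725)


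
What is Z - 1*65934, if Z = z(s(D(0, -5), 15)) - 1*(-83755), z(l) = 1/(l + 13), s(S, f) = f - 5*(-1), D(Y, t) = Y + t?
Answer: 588094/33 ≈ 17821.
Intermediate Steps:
s(S, f) = 5 + f (s(S, f) = f + 5 = 5 + f)
z(l) = 1/(13 + l)
Z = 2763916/33 (Z = 1/(13 + (5 + 15)) - 1*(-83755) = 1/(13 + 20) + 83755 = 1/33 + 83755 = 2763916/33 ≈ 83755.)
Z - 1*65934 = 2763916/33 - 1*65934 = 2763916/33 - 65934 = 588094/33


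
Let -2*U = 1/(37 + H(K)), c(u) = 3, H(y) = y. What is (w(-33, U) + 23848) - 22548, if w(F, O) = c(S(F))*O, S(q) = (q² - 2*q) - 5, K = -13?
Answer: 20799/16 ≈ 1299.9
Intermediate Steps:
S(q) = -5 + q² - 2*q
U = -1/48 (U = -1/(2*(37 - 13)) = -½/24 = -½*1/24 = -1/48 ≈ -0.020833)
w(F, O) = 3*O
(w(-33, U) + 23848) - 22548 = (3*(-1/48) + 23848) - 22548 = (-1/16 + 23848) - 22548 = 381567/16 - 22548 = 20799/16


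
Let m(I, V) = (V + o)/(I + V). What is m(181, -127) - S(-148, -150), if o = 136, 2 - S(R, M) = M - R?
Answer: -23/6 ≈ -3.8333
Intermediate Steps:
S(R, M) = 2 + R - M (S(R, M) = 2 - (M - R) = 2 + (R - M) = 2 + R - M)
m(I, V) = (136 + V)/(I + V) (m(I, V) = (V + 136)/(I + V) = (136 + V)/(I + V))
m(181, -127) - S(-148, -150) = (136 - 127)/(181 - 127) - (2 - 148 - 1*(-150)) = 9/54 - (2 - 148 + 150) = (1/54)*9 - 1*4 = ⅙ - 4 = -23/6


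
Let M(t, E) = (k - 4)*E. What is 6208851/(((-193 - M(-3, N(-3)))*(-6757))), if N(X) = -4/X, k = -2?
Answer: 6208851/1250045 ≈ 4.9669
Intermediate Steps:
M(t, E) = -6*E (M(t, E) = (-2 - 4)*E = -6*E)
6208851/(((-193 - M(-3, N(-3)))*(-6757))) = 6208851/(((-193 - (-6)*(-4/(-3)))*(-6757))) = 6208851/(((-193 - (-6)*(-4*(-⅓)))*(-6757))) = 6208851/(((-193 - (-6)*4/3)*(-6757))) = 6208851/(((-193 - 1*(-8))*(-6757))) = 6208851/(((-193 + 8)*(-6757))) = 6208851/((-185*(-6757))) = 6208851/1250045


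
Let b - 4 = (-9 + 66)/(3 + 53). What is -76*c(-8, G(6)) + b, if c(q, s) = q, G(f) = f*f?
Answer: 34329/56 ≈ 613.02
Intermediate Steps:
b = 281/56 (b = 4 + (-9 + 66)/(3 + 53) = 4 + 57/56 = 281/56 ≈ 5.0179)
G(f) = f²
-76*c(-8, G(6)) + b = -76*(-8) + 281/56 = 608 + 281/56 = 34329/56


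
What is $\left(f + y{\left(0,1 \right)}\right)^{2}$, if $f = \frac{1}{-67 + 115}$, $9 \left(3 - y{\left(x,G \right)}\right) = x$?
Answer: $\frac{21025}{2304} \approx 9.1254$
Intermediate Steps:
$y{\left(x,G \right)} = 3 - \frac{x}{9}$
$f = \frac{1}{48} \approx 0.020833$
$\left(f + y{\left(0,1 \right)}\right)^{2} = \left(\frac{1}{48} + \left(3 - 0\right)\right)^{2} = \left(\frac{1}{48} + \left(3 + 0\right)\right)^{2} = \left(\frac{1}{48} + 3\right)^{2} = \left(\frac{145}{48}\right)^{2} = \frac{21025}{2304}$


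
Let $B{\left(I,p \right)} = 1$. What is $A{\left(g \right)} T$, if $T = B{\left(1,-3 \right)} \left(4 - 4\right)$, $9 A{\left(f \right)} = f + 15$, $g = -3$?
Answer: $0$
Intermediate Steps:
$A{\left(f \right)} = \frac{5}{3} + \frac{f}{9}$ ($A{\left(f \right)} = \frac{f + 15}{9} = \frac{15 + f}{9} = \frac{5}{3} + \frac{f}{9}$)
$T = 0$ ($T = 1 \left(4 - 4\right) = 1 \cdot 0 = 0$)
$A{\left(g \right)} T = \left(\frac{5}{3} + \frac{1}{9} \left(-3\right)\right) 0 = \left(\frac{5}{3} - \frac{1}{3}\right) 0 = \frac{4}{3} \cdot 0 = 0$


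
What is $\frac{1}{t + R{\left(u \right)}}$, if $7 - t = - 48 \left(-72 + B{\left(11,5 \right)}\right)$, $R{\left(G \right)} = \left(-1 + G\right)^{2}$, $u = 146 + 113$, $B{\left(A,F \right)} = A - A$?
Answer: $\frac{1}{63115} \approx 1.5844 \cdot 10^{-5}$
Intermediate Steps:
$B{\left(A,F \right)} = 0$
$u = 259$
$t = -3449$ ($t = 7 - - 48 \left(-72 + 0\right) = 7 - \left(-48\right) \left(-72\right) = 7 - 3456 = -3449$)
$\frac{1}{t + R{\left(u \right)}} = \frac{1}{-3449 + \left(-1 + 259\right)^{2}} = \frac{1}{-3449 + 258^{2}} = \frac{1}{-3449 + 66564} = \frac{1}{63115}$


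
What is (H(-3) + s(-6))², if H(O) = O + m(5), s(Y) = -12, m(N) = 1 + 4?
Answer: 100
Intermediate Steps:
m(N) = 5
H(O) = 5 + O (H(O) = O + 5 = 5 + O)
(H(-3) + s(-6))² = ((5 - 3) - 12)² = (2 - 12)² = (-10)² = 100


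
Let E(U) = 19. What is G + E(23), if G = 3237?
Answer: 3256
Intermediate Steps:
G + E(23) = 3237 + 19 = 3256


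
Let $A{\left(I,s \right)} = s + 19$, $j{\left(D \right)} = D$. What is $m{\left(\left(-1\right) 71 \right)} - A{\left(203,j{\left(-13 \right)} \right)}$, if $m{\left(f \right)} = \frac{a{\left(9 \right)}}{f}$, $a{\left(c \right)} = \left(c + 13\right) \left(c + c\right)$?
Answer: $- \frac{822}{71} \approx -11.577$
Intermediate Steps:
$a{\left(c \right)} = 2 c \left(13 + c\right)$ ($a{\left(c \right)} = \left(13 + c\right) 2 c = 2 c \left(13 + c\right)$)
$m{\left(f \right)} = \frac{396}{f}$ ($m{\left(f \right)} = \frac{2 \cdot 9 \left(13 + 9\right)}{f} = \frac{2 \cdot 9 \cdot 22}{f} = \frac{396}{f}$)
$A{\left(I,s \right)} = 19 + s$
$m{\left(\left(-1\right) 71 \right)} - A{\left(203,j{\left(-13 \right)} \right)} = \frac{396}{\left(-1\right) 71} - \left(19 - 13\right) = \frac{396}{-71} - 6 = 396 \left(- \frac{1}{71}\right) - 6 = - \frac{396}{71} - 6 = - \frac{822}{71}$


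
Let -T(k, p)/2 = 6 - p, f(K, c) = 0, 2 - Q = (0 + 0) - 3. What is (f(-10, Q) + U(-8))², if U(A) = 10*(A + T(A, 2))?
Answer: 25600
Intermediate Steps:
Q = 5 (Q = 2 - ((0 + 0) - 3) = 2 - (0 - 3) = 2 - 1*(-3) = 2 + 3 = 5)
T(k, p) = -12 + 2*p (T(k, p) = -2*(6 - p) = -12 + 2*p)
U(A) = -80 + 10*A (U(A) = 10*(A + (-12 + 2*2)) = 10*(A + (-12 + 4)) = 10*(A - 8) = 10*(-8 + A) = -80 + 10*A)
(f(-10, Q) + U(-8))² = (0 + (-80 + 10*(-8)))² = (0 + (-80 - 80))² = (0 - 160)² = (-160)² = 25600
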